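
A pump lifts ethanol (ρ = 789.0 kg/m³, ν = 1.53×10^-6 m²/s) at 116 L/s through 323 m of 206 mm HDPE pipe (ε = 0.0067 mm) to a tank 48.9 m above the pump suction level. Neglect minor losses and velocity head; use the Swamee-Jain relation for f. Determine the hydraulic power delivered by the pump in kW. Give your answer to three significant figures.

P_hyd ≈ 55.8 kW

V = 4Q/(πD²) = 3.480 m/s; Re = 4.69×10^5; ε/D = 3.25×10^-5; f = 0.01373
h_f = f(L/D)V²/2g = 13.29 m
Total head H = z + h_f = 48.9 + 13.29 = 62.19 m
P_hyd = ρgQH = 789.0·9.81·0.116·62.19 = 55.84 kW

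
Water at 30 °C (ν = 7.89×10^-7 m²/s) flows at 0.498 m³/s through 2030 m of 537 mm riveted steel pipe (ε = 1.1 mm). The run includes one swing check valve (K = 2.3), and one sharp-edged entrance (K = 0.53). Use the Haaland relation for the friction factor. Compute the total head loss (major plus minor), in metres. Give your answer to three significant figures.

H_L ≈ 22.8 m

V = 4Q/(πD²) = 2.199 m/s; V²/2g = 0.2464 m
Re = 1.50×10^6, ε/D = 0.00205 → f = 0.02372 (Haaland)
Major: h_f = f(L/D)·V²/2g = 0.02372·3780·0.2464 = 22.10 m
Minor: ΣK = 2.83; h_m = ΣK·V²/2g = 0.6974 m
Total H_L = 22.10 + 0.6974 = 22.80 m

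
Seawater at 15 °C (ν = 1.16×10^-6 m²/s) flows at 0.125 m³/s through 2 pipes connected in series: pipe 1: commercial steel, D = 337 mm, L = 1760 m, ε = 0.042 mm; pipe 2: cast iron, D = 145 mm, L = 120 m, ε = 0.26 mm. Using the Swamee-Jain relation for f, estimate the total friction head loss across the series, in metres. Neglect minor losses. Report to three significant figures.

Pipe 1: V = 1.401 m/s, Re = 4.07×10^5, ε/D = 1.25×10^-4, f = 0.01509, h_1 = f(L/D)V²/2g = 7.887 m
Pipe 2: V = 7.570 m/s, Re = 9.46×10^5, ε/D = 0.00179, f = 0.02305, h_2 = f(L/D)V²/2g = 55.70 m
Series → Q common, losses add: H = Σh = 63.59 m

H ≈ 63.6 m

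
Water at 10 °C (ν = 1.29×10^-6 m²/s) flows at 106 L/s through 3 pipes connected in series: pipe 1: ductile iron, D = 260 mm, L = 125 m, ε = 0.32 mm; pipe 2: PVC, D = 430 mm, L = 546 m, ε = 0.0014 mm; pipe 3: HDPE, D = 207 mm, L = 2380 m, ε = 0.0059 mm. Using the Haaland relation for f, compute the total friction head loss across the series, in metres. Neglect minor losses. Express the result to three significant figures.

Pipe 1: V = 1.996 m/s, Re = 4.02×10^5, ε/D = 0.00123, f = 0.02127, h_1 = f(L/D)V²/2g = 2.077 m
Pipe 2: V = 0.7299 m/s, Re = 2.43×10^5, ε/D = 3.26×10^-6, f = 0.01495, h_2 = f(L/D)V²/2g = 0.5153 m
Pipe 3: V = 3.150 m/s, Re = 5.05×10^5, ε/D = 2.85×10^-5, f = 0.01338, h_3 = f(L/D)V²/2g = 77.80 m
Series → Q common, losses add: H = Σh = 80.40 m

H ≈ 80.4 m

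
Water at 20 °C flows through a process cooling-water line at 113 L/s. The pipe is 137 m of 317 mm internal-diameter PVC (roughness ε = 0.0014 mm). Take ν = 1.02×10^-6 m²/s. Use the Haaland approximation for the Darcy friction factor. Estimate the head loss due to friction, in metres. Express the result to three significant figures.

V = 4Q/(πD²) = 4·0.113/(π·0.317²) = 1.432 m/s
Re = VD/ν = 1.432·0.317/1.02×10^-6 = 4.45×10^5 → turbulent
ε/D = 0.0014/317 = 4.42×10^-6
Haaland: f = 0.01338
h_f = f(L/D)V²/(2g) = 0.01338·(137/0.317)·1.432²/(2·9.81) = 0.6044 m

h_f ≈ 0.604 m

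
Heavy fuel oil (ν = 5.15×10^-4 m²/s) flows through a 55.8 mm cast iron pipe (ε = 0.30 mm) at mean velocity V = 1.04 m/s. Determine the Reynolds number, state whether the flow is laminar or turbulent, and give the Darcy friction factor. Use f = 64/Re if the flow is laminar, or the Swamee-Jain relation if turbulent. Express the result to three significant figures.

Re = VD/ν = 1.040·0.0558/5.15×10^-4 = 113
Re < 2300 → laminar → f = 64/Re = 0.5680

Re ≈ 113; laminar; f = 64/Re ≈ 0.568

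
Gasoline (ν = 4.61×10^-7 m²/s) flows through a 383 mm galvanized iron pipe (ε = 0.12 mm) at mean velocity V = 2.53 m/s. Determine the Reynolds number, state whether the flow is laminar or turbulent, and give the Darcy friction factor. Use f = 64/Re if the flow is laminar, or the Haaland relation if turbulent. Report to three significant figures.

Re ≈ 2.10×10^6; turbulent; f ≈ 0.0154

Re = VD/ν = 2.530·0.383/4.61×10^-7 = 2.10×10^6
Re > 4000 → turbulent; ε/D = 3.13×10^-4
Haaland: f = 0.01541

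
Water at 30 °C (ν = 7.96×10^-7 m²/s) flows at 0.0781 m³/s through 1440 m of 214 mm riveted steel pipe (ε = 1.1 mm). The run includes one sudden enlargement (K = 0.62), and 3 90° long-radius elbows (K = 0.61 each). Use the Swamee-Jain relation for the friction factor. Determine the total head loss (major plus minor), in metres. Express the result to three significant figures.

V = 4Q/(πD²) = 2.171 m/s; V²/2g = 0.2403 m
Re = 5.84×10^5, ε/D = 0.00514 → f = 0.03087 (Swamee-Jain)
Major: h_f = f(L/D)·V²/2g = 0.03087·6729·0.2403 = 49.92 m
Minor: ΣK = 2.45; h_m = ΣK·V²/2g = 0.5888 m
Total H_L = 49.92 + 0.5888 = 50.51 m

H_L ≈ 50.5 m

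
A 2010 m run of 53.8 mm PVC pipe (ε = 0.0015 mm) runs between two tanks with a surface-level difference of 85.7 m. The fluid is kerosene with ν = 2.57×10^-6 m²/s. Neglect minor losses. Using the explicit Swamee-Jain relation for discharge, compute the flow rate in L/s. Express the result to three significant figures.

Q ≈ 3.13 L/s

Swamee-Jain (Type II): Q = -0.965·√(gD⁵h_f/L)·ln[ε/(3.7D) + √(3.17ν²L/(gD³h_f))]
√(gD⁵h_f/L) = √(9.81·0.0538⁵·85.7/2010) = 4.342×10^-4
ε/(3.7D) = 7.54×10^-6; √(3.17ν²L/(gD³h_f)) = 5.67×10^-4
Q = -0.965·4.342×10^-4·ln(5.745×10^-4) = 0.003127 m³/s
Check: V = 1.38 m/s, Re = 2.88×10^4, f = 0.02369, h_f = 85.3 m ≈ 85.7 m ✓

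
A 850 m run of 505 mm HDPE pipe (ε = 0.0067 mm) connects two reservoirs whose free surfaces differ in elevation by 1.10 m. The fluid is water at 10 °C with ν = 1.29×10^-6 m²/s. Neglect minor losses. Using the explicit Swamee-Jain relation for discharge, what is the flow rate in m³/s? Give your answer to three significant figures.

Swamee-Jain (Type II): Q = -0.965·√(gD⁵h_f/L)·ln[ε/(3.7D) + √(3.17ν²L/(gD³h_f))]
√(gD⁵h_f/L) = √(9.81·0.505⁵·1.10/850) = 0.02042
ε/(3.7D) = 3.59×10^-6; √(3.17ν²L/(gD³h_f)) = 5.68×10^-5
Q = -0.965·0.02042·ln(6.039×10^-5) = 0.1914 m³/s
Check: V = 0.956 m/s, Re = 3.74×10^5, f = 0.01397, h_f = 1.10 m ≈ 1.10 m ✓

Q ≈ 0.191 m³/s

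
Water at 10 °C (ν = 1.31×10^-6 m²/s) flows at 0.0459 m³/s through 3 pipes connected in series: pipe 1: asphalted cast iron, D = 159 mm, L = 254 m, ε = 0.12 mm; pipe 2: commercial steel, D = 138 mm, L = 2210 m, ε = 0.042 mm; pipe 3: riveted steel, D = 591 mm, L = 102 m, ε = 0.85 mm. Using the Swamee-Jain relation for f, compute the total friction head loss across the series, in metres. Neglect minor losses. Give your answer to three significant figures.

H ≈ 139 m

Pipe 1: V = 2.312 m/s, Re = 2.81×10^5, ε/D = 7.55×10^-4, f = 0.01973, h_1 = f(L/D)V²/2g = 8.585 m
Pipe 2: V = 3.069 m/s, Re = 3.23×10^5, ε/D = 3.04×10^-4, f = 0.01698, h_2 = f(L/D)V²/2g = 130.5 m
Pipe 3: V = 0.1673 m/s, Re = 7.55×10^4, ε/D = 0.00144, f = 0.02432, h_3 = f(L/D)V²/2g = 0.005990 m
Series → Q common, losses add: H = Σh = 139.1 m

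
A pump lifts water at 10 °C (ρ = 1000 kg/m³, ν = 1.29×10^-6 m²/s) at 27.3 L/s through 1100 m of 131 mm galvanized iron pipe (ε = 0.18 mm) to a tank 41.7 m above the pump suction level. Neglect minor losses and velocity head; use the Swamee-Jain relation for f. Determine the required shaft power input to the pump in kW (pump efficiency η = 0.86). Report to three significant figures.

V = 4Q/(πD²) = 2.025 m/s; Re = 2.06×10^5; ε/D = 0.00137; f = 0.02253
h_f = f(L/D)V²/2g = 39.55 m
Total head H = z + h_f = 41.7 + 39.55 = 81.25 m
P_hyd = ρgQH = 1000·9.81·0.0273·81.25 = 21.76 kW
P_shaft = P_hyd/η = 21.76/0.86 = 25.30 kW

P_shaft ≈ 25.3 kW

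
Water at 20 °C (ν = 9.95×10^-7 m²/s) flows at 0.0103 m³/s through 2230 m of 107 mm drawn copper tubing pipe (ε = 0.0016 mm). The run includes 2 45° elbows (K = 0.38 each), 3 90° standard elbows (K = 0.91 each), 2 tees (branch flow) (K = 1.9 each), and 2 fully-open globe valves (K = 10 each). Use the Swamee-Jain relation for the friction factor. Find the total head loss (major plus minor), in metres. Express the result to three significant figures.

V = 4Q/(πD²) = 1.145 m/s; V²/2g = 0.06687 m
Re = 1.23×10^5, ε/D = 1.50×10^-5 → f = 0.01721 (Swamee-Jain)
Major: h_f = f(L/D)·V²/2g = 0.01721·20841·0.06687 = 23.99 m
Minor: ΣK = 27.3; h_m = ΣK·V²/2g = 1.825 m
Total H_L = 23.99 + 1.825 = 25.81 m

H_L ≈ 25.8 m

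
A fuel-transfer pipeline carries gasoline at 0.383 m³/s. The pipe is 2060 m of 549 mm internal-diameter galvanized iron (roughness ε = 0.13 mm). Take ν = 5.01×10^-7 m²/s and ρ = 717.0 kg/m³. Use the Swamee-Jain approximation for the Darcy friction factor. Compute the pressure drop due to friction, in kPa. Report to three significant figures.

V = 4Q/(πD²) = 4·0.383/(π·0.549²) = 1.618 m/s
Re = VD/ν = 1.618·0.549/5.01×10^-7 = 1.77×10^6 → turbulent
ε/D = 0.13/549 = 2.37×10^-4
Swamee-Jain: f = 0.01480
h_f = f(L/D)V²/(2g) = 0.01480·(2060/0.549)·1.618²/(2·9.81) = 7.410 m
Δp = ρg·h_f = 717.0·9.81·7.410 = 52.12 kPa

Δp ≈ 52.1 kPa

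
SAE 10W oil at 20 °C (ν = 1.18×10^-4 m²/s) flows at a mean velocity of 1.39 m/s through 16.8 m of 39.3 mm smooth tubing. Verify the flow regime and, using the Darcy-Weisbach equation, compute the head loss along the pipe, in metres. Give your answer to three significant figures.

Re = VD/ν = 1.39·0.03930/1.18×10^-4 = 463 → laminar (Re < 2300)
f = 64/Re = 0.1382
h_f = f(L/D)V²/(2g) = 0.1382·(16.8/0.03930)·1.39²/(2·9.81) = 5.820 m

h_f ≈ 5.82 m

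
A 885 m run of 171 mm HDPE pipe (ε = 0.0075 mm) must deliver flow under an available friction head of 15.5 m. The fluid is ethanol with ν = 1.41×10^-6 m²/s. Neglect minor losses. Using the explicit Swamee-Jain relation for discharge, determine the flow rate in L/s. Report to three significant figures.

Q ≈ 44.7 L/s

Swamee-Jain (Type II): Q = -0.965·√(gD⁵h_f/L)·ln[ε/(3.7D) + √(3.17ν²L/(gD³h_f))]
√(gD⁵h_f/L) = √(9.81·0.171⁵·15.5/885) = 0.005012
ε/(3.7D) = 1.19×10^-5; √(3.17ν²L/(gD³h_f)) = 8.56×10^-5
Q = -0.965·0.005012·ln(9.750×10^-5) = 0.04467 m³/s
Check: V = 1.95 m/s, Re = 2.36×10^5, f = 0.01548, h_f = 15.4 m ≈ 15.5 m ✓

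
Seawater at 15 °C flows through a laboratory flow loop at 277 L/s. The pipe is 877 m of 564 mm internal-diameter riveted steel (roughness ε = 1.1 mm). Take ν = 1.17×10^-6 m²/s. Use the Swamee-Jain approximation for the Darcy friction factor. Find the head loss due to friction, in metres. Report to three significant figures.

h_f ≈ 2.31 m

V = 4Q/(πD²) = 4·0.277/(π·0.564²) = 1.109 m/s
Re = VD/ν = 1.109·0.564/1.17×10^-6 = 5.34×10^5 → turbulent
ε/D = 1.1/564 = 0.00195
Swamee-Jain: f = 0.02372
h_f = f(L/D)V²/(2g) = 0.02372·(877/0.564)·1.109²/(2·9.81) = 2.311 m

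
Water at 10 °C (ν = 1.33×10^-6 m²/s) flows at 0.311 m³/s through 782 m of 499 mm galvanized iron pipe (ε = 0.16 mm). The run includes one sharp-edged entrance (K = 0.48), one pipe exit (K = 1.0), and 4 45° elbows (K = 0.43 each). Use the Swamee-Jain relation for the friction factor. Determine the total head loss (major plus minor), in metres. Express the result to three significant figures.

H_L ≈ 3.72 m

V = 4Q/(πD²) = 1.590 m/s; V²/2g = 0.1289 m
Re = 5.97×10^5, ε/D = 3.21×10^-4 → f = 0.01635 (Swamee-Jain)
Major: h_f = f(L/D)·V²/2g = 0.01635·1567·0.1289 = 3.303 m
Minor: ΣK = 3.20; h_m = ΣK·V²/2g = 0.4125 m
Total H_L = 3.303 + 0.4125 = 3.716 m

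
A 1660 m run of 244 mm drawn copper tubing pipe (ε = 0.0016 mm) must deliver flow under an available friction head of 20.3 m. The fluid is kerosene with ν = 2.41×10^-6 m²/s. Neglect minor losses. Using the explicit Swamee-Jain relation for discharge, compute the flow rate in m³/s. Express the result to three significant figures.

Q ≈ 0.0901 m³/s

Swamee-Jain (Type II): Q = -0.965·√(gD⁵h_f/L)·ln[ε/(3.7D) + √(3.17ν²L/(gD³h_f))]
√(gD⁵h_f/L) = √(9.81·0.244⁵·20.3/1660) = 0.01019
ε/(3.7D) = 1.77×10^-6; √(3.17ν²L/(gD³h_f)) = 1.03×10^-4
Q = -0.965·0.01019·ln(1.046×10^-4) = 0.09009 m³/s
Check: V = 1.93 m/s, Re = 1.95×10^5, f = 0.01567, h_f = 20.2 m ≈ 20.3 m ✓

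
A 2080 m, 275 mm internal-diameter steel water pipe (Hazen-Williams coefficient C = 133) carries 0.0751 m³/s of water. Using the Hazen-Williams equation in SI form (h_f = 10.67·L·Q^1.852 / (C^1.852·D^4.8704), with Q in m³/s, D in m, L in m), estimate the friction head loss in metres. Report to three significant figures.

h_f ≈ 11.5 m

h_f = 10.67·2080·0.0751^1.852 / (133^1.852·0.275^4.8704) = 11.51 m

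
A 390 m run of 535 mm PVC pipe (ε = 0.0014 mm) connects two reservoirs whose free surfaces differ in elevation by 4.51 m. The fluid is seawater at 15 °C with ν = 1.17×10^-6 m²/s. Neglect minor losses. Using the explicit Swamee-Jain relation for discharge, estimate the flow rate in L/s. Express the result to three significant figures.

Swamee-Jain (Type II): Q = -0.965·√(gD⁵h_f/L)·ln[ε/(3.7D) + √(3.17ν²L/(gD³h_f))]
√(gD⁵h_f/L) = √(9.81·0.535⁵·4.51/390) = 0.07051
ε/(3.7D) = 7.07×10^-7; √(3.17ν²L/(gD³h_f)) = 1.58×10^-5
Q = -0.965·0.07051·ln(1.651×10^-5) = 0.7493 m³/s
Check: V = 3.33 m/s, Re = 1.52×10^6, f = 0.01091, h_f = 4.50 m ≈ 4.51 m ✓

Q ≈ 749 L/s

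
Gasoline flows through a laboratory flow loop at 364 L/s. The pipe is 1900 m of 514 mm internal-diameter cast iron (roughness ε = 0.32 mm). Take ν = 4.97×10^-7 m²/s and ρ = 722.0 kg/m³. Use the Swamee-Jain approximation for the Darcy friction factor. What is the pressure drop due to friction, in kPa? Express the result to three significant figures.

V = 4Q/(πD²) = 4·0.364/(π·0.514²) = 1.754 m/s
Re = VD/ν = 1.754·0.514/4.97×10^-7 = 1.81×10^6 → turbulent
ε/D = 0.32/514 = 6.23×10^-4
Swamee-Jain: f = 0.01787
h_f = f(L/D)V²/(2g) = 0.01787·(1900/0.514)·1.754²/(2·9.81) = 10.36 m
Δp = ρg·h_f = 722.0·9.81·10.36 = 73.36 kPa

Δp ≈ 73.4 kPa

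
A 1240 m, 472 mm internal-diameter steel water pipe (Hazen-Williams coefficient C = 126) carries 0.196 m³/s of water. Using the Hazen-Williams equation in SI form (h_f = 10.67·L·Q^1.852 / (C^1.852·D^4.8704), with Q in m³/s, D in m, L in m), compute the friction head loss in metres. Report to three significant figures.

h_f ≈ 3.23 m

h_f = 10.67·1240·0.196^1.852 / (126^1.852·0.472^4.8704) = 3.228 m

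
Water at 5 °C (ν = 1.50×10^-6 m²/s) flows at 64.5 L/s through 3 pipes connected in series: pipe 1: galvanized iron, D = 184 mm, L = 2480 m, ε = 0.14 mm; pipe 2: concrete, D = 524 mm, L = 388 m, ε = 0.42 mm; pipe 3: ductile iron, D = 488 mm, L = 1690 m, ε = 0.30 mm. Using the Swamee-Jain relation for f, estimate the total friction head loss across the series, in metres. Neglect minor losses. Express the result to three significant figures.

Pipe 1: V = 2.426 m/s, Re = 2.98×10^5, ε/D = 7.61×10^-4, f = 0.01970, h_1 = f(L/D)V²/2g = 79.61 m
Pipe 2: V = 0.2991 m/s, Re = 1.04×10^5, ε/D = 8.02×10^-4, f = 0.02153, h_2 = f(L/D)V²/2g = 0.07268 m
Pipe 3: V = 0.3448 m/s, Re = 1.12×10^5, ε/D = 6.15×10^-4, f = 0.02062, h_3 = f(L/D)V²/2g = 0.4329 m
Series → Q common, losses add: H = Σh = 80.12 m

H ≈ 80.1 m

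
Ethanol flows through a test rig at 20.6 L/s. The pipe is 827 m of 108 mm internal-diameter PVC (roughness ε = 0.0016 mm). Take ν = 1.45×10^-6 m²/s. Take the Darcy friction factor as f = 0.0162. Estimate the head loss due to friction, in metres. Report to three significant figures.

V = 4Q/(πD²) = 4·0.0206/(π·0.108²) = 2.249 m/s
h_f = f(L/D)V²/(2g) = 0.01620·(827/0.108)·2.249²/(2·9.81) = 31.97 m

h_f ≈ 32.0 m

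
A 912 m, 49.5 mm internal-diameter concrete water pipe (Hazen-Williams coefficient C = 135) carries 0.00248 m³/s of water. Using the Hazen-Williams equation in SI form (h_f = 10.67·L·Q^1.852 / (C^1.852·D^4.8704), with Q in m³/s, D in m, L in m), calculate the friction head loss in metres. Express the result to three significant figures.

h_f ≈ 37.6 m

h_f = 10.67·912·0.00248^1.852 / (135^1.852·0.0495^4.8704) = 37.59 m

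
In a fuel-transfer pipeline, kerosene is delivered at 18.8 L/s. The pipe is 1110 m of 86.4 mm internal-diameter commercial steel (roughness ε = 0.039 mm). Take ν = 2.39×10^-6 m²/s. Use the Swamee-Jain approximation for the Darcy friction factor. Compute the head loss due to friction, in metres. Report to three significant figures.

V = 4Q/(πD²) = 4·0.0188/(π·0.0864²) = 3.207 m/s
Re = VD/ν = 3.207·0.0864/2.39×10^-6 = 1.16×10^5 → turbulent
ε/D = 0.039/86.4 = 4.51×10^-4
Swamee-Jain: f = 0.01982
h_f = f(L/D)V²/(2g) = 0.01982·(1110/0.0864)·3.207²/(2·9.81) = 133.5 m

h_f ≈ 133 m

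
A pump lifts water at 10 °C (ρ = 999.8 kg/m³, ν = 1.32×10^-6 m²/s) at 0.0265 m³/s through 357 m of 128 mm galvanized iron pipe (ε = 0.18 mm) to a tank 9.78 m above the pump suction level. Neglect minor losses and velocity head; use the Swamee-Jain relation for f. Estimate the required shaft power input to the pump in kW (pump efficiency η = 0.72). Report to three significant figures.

P_shaft ≈ 8.46 kW

V = 4Q/(πD²) = 2.059 m/s; Re = 2.00×10^5; ε/D = 0.00141; f = 0.02267
h_f = f(L/D)V²/2g = 13.67 m
Total head H = z + h_f = 9.78 + 13.67 = 23.45 m
P_hyd = ρgQH = 999.8·9.81·0.0265·23.45 = 6.094 kW
P_shaft = P_hyd/η = 6.094/0.72 = 8.464 kW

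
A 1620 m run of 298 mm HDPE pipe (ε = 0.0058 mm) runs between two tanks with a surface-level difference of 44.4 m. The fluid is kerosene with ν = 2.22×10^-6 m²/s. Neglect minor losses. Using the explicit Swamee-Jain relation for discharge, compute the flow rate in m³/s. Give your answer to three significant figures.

Swamee-Jain (Type II): Q = -0.965·√(gD⁵h_f/L)·ln[ε/(3.7D) + √(3.17ν²L/(gD³h_f))]
√(gD⁵h_f/L) = √(9.81·0.298⁵·44.4/1620) = 0.02514
ε/(3.7D) = 5.26×10^-6; √(3.17ν²L/(gD³h_f)) = 4.69×10^-5
Q = -0.965·0.02514·ln(5.212×10^-5) = 0.2392 m³/s
Check: V = 3.43 m/s, Re = 4.60×10^5, f = 0.01358, h_f = 44.3 m ≈ 44.4 m ✓

Q ≈ 0.239 m³/s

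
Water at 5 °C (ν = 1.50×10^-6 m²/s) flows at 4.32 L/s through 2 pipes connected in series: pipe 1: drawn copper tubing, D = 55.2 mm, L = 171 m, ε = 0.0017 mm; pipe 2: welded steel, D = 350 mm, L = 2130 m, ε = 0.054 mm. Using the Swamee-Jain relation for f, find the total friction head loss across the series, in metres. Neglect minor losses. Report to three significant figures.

H ≈ 10.1 m

Pipe 1: V = 1.805 m/s, Re = 6.64×10^4, ε/D = 3.08×10^-5, f = 0.01964, h_1 = f(L/D)V²/2g = 10.11 m
Pipe 2: V = 0.04490 m/s, Re = 1.05×10^4, ε/D = 1.54×10^-4, f = 0.03086, h_2 = f(L/D)V²/2g = 0.01930 m
Series → Q common, losses add: H = Σh = 10.12 m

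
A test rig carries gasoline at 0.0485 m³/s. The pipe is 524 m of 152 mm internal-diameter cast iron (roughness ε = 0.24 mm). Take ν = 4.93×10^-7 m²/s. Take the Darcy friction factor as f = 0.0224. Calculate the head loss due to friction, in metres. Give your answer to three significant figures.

h_f ≈ 28.1 m

V = 4Q/(πD²) = 4·0.0485/(π·0.152²) = 2.673 m/s
h_f = f(L/D)V²/(2g) = 0.02240·(524/0.152)·2.673²/(2·9.81) = 28.12 m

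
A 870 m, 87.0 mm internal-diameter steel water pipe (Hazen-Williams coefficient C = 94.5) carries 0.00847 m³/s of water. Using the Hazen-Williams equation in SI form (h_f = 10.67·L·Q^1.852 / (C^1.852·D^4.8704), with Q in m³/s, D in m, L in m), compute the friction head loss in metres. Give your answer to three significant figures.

h_f = 10.67·870·0.00847^1.852 / (94.5^1.852·0.0870^4.8704) = 43.31 m

h_f ≈ 43.3 m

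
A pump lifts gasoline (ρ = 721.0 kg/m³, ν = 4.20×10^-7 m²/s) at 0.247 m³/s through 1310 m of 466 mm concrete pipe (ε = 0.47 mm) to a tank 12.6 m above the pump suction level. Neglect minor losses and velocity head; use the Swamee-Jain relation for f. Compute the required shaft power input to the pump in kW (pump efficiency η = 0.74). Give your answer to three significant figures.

V = 4Q/(πD²) = 1.448 m/s; Re = 1.61×10^6; ε/D = 0.00101; f = 0.01993
h_f = f(L/D)V²/2g = 5.990 m
Total head H = z + h_f = 12.6 + 5.990 = 18.59 m
P_hyd = ρgQH = 721.0·9.81·0.247·18.59 = 32.48 kW
P_shaft = P_hyd/η = 32.48/0.74 = 43.89 kW

P_shaft ≈ 43.9 kW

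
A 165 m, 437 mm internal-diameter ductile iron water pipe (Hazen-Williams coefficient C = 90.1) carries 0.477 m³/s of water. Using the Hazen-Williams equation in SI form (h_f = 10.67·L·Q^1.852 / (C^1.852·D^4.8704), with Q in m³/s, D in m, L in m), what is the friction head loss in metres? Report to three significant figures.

h_f = 10.67·165·0.477^1.852 / (90.1^1.852·0.437^4.8704) = 6.041 m

h_f ≈ 6.04 m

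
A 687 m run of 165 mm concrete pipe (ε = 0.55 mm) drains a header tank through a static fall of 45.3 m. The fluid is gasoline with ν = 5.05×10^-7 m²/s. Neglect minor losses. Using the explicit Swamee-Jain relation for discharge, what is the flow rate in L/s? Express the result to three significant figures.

Q ≈ 60.0 L/s

Swamee-Jain (Type II): Q = -0.965·√(gD⁵h_f/L)·ln[ε/(3.7D) + √(3.17ν²L/(gD³h_f))]
√(gD⁵h_f/L) = √(9.81·0.165⁵·45.3/687) = 0.008894
ε/(3.7D) = 9.01×10^-4; √(3.17ν²L/(gD³h_f)) = 1.67×10^-5
Q = -0.965·0.008894·ln(9.176×10^-4) = 0.06003 m³/s
Check: V = 2.81 m/s, Re = 9.17×10^5, f = 0.02717, h_f = 45.4 m ≈ 45.3 m ✓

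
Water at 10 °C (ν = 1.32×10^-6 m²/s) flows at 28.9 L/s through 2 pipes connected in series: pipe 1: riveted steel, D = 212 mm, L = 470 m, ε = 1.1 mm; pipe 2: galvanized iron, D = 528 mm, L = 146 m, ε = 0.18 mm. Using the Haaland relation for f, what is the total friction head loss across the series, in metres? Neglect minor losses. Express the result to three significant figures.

Pipe 1: V = 0.8187 m/s, Re = 1.31×10^5, ε/D = 0.00519, f = 0.03141, h_1 = f(L/D)V²/2g = 2.379 m
Pipe 2: V = 0.1320 m/s, Re = 5.28×10^4, ε/D = 3.41×10^-4, f = 0.02154, h_2 = f(L/D)V²/2g = 0.005288 m
Series → Q common, losses add: H = Σh = 2.384 m

H ≈ 2.38 m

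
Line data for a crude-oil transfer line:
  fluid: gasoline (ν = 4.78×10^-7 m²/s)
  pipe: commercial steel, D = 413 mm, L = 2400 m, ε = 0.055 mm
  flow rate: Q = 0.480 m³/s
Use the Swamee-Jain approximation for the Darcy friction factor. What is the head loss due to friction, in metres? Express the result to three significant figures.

V = 4Q/(πD²) = 4·0.480/(π·0.413²) = 3.583 m/s
Re = VD/ν = 3.583·0.413/4.78×10^-7 = 3.10×10^6 → turbulent
ε/D = 0.055/413 = 1.33×10^-4
Swamee-Jain: f = 0.01319
h_f = f(L/D)V²/(2g) = 0.01319·(2400/0.413)·3.583²/(2·9.81) = 50.14 m

h_f ≈ 50.1 m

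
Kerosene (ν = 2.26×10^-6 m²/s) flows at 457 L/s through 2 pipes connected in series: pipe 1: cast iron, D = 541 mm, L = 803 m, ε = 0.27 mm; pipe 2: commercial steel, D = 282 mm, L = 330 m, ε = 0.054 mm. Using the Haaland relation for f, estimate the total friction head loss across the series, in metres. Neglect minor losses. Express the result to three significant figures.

H ≈ 51.8 m

Pipe 1: V = 1.988 m/s, Re = 4.76×10^5, ε/D = 4.99×10^-4, f = 0.01761, h_1 = f(L/D)V²/2g = 5.266 m
Pipe 2: V = 7.317 m/s, Re = 9.13×10^5, ε/D = 1.91×10^-4, f = 0.01458, h_2 = f(L/D)V²/2g = 46.55 m
Series → Q common, losses add: H = Σh = 51.81 m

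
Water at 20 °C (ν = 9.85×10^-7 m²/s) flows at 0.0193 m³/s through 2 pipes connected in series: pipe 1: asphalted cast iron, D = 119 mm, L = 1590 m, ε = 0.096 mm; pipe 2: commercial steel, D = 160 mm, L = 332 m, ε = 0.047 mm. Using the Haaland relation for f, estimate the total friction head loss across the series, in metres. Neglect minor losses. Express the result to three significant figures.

Pipe 1: V = 1.735 m/s, Re = 2.10×10^5, ε/D = 8.07×10^-4, f = 0.02005, h_1 = f(L/D)V²/2g = 41.11 m
Pipe 2: V = 0.9599 m/s, Re = 1.56×10^5, ε/D = 2.94×10^-4, f = 0.01800, h_2 = f(L/D)V²/2g = 1.754 m
Series → Q common, losses add: H = Σh = 42.86 m

H ≈ 42.9 m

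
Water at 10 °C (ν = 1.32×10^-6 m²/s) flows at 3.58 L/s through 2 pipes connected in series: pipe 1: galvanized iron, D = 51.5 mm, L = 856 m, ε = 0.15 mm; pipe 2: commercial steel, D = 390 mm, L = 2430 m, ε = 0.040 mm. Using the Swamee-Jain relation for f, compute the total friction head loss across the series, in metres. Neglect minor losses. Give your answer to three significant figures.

Pipe 1: V = 1.719 m/s, Re = 6.71×10^4, ε/D = 0.00291, f = 0.02815, h_1 = f(L/D)V²/2g = 70.45 m
Pipe 2: V = 0.02997 m/s, Re = 8850, ε/D = 1.03×10^-4, f = 0.03221, h_2 = f(L/D)V²/2g = 0.009186 m
Series → Q common, losses add: H = Σh = 70.45 m

H ≈ 70.5 m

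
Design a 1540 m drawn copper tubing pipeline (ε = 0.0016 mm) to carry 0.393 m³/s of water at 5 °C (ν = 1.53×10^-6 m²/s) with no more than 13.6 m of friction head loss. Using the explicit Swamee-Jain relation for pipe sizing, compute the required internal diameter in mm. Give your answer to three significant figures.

Swamee-Jain (Type III): D = 0.66·[ε^1.25·(LQ²/(gh_f))^4.75 + ν·Q^9.4·(L/(gh_f))^5.2]^0.04
LQ²/(gh_f) = 1.783; L/(gh_f) = 11.54
Term 1 = ε^1.25·(…)^4.75 = 8.87×10^-7; Term 2 = ν·Q^9.4·(…)^5.2 = 7.87×10^-5
D = 0.66·(8.87×10^-7 + 7.87×10^-5)^0.04 = 0.4525 m = 452 mm
Check: V = 2.44 m/s, Re = 7.23×10^5, f = 0.01234, h_f = 12.8 m ≈ 13.6 m ✓

D ≈ 452 mm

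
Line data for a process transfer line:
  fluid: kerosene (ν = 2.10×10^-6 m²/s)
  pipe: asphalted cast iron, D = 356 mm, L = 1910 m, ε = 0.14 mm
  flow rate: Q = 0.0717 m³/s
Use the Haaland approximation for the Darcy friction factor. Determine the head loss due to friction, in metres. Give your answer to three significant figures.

V = 4Q/(πD²) = 4·0.0717/(π·0.356²) = 0.7203 m/s
Re = VD/ν = 0.7203·0.356/2.10×10^-6 = 1.22×10^5 → turbulent
ε/D = 0.14/356 = 3.93×10^-4
Haaland: f = 0.01909
h_f = f(L/D)V²/(2g) = 0.01909·(1910/0.356)·0.7203²/(2·9.81) = 2.709 m

h_f ≈ 2.71 m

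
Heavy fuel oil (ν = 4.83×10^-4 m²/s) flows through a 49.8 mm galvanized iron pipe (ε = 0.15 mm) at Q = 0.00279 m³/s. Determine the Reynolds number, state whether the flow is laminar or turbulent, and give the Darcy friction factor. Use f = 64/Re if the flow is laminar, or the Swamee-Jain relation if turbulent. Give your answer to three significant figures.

V = 4Q/(πD²) = 1.432 m/s
Re = VD/ν = 1.432·0.0498/4.83×10^-4 = 148
Re < 2300 → laminar → f = 64/Re = 0.4334

Re ≈ 148; laminar; f = 64/Re ≈ 0.433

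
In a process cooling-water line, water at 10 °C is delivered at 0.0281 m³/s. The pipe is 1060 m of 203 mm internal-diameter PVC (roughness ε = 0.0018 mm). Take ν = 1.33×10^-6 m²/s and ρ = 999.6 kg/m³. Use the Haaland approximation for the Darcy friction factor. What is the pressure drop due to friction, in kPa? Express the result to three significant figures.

Δp ≈ 33.2 kPa

V = 4Q/(πD²) = 4·0.0281/(π·0.203²) = 0.8682 m/s
Re = VD/ν = 0.8682·0.203/1.33×10^-6 = 1.33×10^5 → turbulent
ε/D = 0.0018/203 = 8.87×10^-6
Haaland: f = 0.01686
h_f = f(L/D)V²/(2g) = 0.01686·(1060/0.203)·0.8682²/(2·9.81) = 3.382 m
Δp = ρg·h_f = 999.6·9.81·3.382 = 33.17 kPa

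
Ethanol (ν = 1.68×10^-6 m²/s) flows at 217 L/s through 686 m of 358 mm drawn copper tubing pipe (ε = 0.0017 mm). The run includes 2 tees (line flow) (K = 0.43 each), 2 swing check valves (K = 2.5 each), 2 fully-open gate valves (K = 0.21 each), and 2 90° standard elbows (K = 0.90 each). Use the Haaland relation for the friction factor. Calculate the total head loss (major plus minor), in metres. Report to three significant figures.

V = 4Q/(πD²) = 2.156 m/s; V²/2g = 0.2369 m
Re = 4.59×10^5, ε/D = 4.75×10^-6 → f = 0.01331 (Haaland)
Major: h_f = f(L/D)·V²/2g = 0.01331·1916·0.2369 = 6.042 m
Minor: ΣK = 8.08; h_m = ΣK·V²/2g = 1.914 m
Total H_L = 6.042 + 1.914 = 7.956 m

H_L ≈ 7.96 m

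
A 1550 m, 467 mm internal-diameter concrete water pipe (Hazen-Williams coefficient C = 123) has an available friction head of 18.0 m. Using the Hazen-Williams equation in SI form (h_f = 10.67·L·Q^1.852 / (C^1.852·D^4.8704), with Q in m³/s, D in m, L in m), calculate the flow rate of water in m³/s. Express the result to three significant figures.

Rearranging: Q = [h_f·C^1.852·D^4.8704 / (10.67·L)]^(1/1.852)
Q = [18.0·123^1.852·0.467^4.8704 / (10.67·1550)]^0.540 = 0.4171 m³/s

Q ≈ 0.417 m³/s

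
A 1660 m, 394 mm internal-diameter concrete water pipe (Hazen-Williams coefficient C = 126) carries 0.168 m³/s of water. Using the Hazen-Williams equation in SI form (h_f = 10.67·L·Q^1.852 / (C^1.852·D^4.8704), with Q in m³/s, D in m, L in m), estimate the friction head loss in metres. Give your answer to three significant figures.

h_f = 10.67·1660·0.168^1.852 / (126^1.852·0.394^4.8704) = 7.830 m

h_f ≈ 7.83 m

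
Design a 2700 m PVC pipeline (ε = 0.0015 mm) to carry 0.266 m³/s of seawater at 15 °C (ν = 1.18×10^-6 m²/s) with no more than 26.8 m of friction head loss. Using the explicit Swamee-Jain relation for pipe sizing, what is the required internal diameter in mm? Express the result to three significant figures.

D ≈ 377 mm

Swamee-Jain (Type III): D = 0.66·[ε^1.25·(LQ²/(gh_f))^4.75 + ν·Q^9.4·(L/(gh_f))^5.2]^0.04
LQ²/(gh_f) = 0.7266; L/(gh_f) = 10.27
Term 1 = ε^1.25·(…)^4.75 = 1.15×10^-8; Term 2 = ν·Q^9.4·(…)^5.2 = 8.43×10^-7
D = 0.66·(1.15×10^-8 + 8.43×10^-7)^0.04 = 0.3774 m = 377 mm
Check: V = 2.38 m/s, Re = 7.60×10^5, f = 0.01225, h_f = 25.2 m ≈ 26.8 m ✓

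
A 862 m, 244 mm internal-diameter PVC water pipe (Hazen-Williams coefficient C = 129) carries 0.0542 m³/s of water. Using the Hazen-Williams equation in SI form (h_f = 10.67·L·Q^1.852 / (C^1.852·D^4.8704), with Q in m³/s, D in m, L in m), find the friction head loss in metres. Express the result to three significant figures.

h_f = 10.67·862·0.0542^1.852 / (129^1.852·0.244^4.8704) = 4.942 m

h_f ≈ 4.94 m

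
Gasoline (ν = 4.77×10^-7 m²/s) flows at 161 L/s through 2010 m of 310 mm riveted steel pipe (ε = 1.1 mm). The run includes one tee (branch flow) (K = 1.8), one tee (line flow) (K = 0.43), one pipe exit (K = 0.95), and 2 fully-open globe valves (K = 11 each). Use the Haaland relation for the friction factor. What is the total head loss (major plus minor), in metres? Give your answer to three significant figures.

V = 4Q/(πD²) = 2.133 m/s; V²/2g = 0.2319 m
Re = 1.39×10^6, ε/D = 0.00355 → f = 0.02758 (Haaland)
Major: h_f = f(L/D)·V²/2g = 0.02758·6484·0.2319 = 41.47 m
Minor: ΣK = 25.2; h_m = ΣK·V²/2g = 5.840 m
Total H_L = 41.47 + 5.840 = 47.31 m

H_L ≈ 47.3 m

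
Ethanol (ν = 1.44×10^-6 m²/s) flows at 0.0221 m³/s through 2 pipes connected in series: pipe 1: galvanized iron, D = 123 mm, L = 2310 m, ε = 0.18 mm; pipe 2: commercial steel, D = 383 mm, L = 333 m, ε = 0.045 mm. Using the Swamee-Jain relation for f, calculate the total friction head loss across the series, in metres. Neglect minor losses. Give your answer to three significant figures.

Pipe 1: V = 1.860 m/s, Re = 1.59×10^5, ε/D = 0.00146, f = 0.02312, h_1 = f(L/D)V²/2g = 76.57 m
Pipe 2: V = 0.1918 m/s, Re = 5.10×10^4, ε/D = 1.17×10^-4, f = 0.02115, h_2 = f(L/D)V²/2g = 0.03448 m
Series → Q common, losses add: H = Σh = 76.60 m

H ≈ 76.6 m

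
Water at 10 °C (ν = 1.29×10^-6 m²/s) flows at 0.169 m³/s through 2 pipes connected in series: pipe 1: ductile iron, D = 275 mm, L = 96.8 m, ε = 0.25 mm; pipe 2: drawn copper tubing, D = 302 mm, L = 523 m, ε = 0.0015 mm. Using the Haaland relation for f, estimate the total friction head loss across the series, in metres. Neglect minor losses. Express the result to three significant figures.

Pipe 1: V = 2.845 m/s, Re = 6.07×10^5, ε/D = 9.09×10^-4, f = 0.01969, h_1 = f(L/D)V²/2g = 2.860 m
Pipe 2: V = 2.359 m/s, Re = 5.52×10^5, ε/D = 4.97×10^-6, f = 0.01289, h_2 = f(L/D)V²/2g = 6.334 m
Series → Q common, losses add: H = Σh = 9.194 m

H ≈ 9.19 m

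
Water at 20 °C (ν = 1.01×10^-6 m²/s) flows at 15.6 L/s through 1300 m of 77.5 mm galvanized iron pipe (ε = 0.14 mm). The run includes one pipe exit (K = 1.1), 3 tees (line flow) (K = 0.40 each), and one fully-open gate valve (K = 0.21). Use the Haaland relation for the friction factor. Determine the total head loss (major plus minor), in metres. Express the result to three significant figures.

V = 4Q/(πD²) = 3.307 m/s; V²/2g = 0.5574 m
Re = 2.54×10^5, ε/D = 0.00181 → f = 0.02351 (Haaland)
Major: h_f = f(L/D)·V²/2g = 0.02351·16774·0.5574 = 219.8 m
Minor: ΣK = 2.51; h_m = ΣK·V²/2g = 1.399 m
Total H_L = 219.8 + 1.399 = 221.2 m

H_L ≈ 221 m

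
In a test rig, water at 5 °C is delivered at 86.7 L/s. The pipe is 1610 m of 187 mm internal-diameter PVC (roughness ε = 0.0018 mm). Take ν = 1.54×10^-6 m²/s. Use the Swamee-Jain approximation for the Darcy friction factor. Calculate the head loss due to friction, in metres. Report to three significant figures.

V = 4Q/(πD²) = 4·0.0867/(π·0.187²) = 3.157 m/s
Re = VD/ν = 3.157·0.187/1.54×10^-6 = 3.83×10^5 → turbulent
ε/D = 0.0018/187 = 9.63×10^-6
Swamee-Jain: f = 0.01387
h_f = f(L/D)V²/(2g) = 0.01387·(1610/0.187)·3.157²/(2·9.81) = 60.64 m

h_f ≈ 60.6 m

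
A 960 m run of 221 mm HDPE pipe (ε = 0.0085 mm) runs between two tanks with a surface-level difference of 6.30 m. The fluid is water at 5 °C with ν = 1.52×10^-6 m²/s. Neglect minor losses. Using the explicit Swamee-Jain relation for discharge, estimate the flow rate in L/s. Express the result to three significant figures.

Q ≈ 51.1 L/s

Swamee-Jain (Type II): Q = -0.965·√(gD⁵h_f/L)·ln[ε/(3.7D) + √(3.17ν²L/(gD³h_f))]
√(gD⁵h_f/L) = √(9.81·0.221⁵·6.30/960) = 0.005826
ε/(3.7D) = 1.04×10^-5; √(3.17ν²L/(gD³h_f)) = 1.03×10^-4
Q = -0.965·0.005826·ln(1.131×10^-4) = 0.05109 m³/s
Check: V = 1.33 m/s, Re = 1.94×10^5, f = 0.01597, h_f = 6.27 m ≈ 6.30 m ✓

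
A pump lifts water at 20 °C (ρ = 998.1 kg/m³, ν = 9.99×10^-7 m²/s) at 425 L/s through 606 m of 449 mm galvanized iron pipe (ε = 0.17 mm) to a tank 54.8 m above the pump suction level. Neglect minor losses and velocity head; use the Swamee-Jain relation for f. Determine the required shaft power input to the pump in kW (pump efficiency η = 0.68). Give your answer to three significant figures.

V = 4Q/(πD²) = 2.684 m/s; Re = 1.21×10^6; ε/D = 3.79×10^-4; f = 0.01631
h_f = f(L/D)V²/2g = 8.084 m
Total head H = z + h_f = 54.8 + 8.084 = 62.88 m
P_hyd = ρgQH = 998.1·9.81·0.425·62.88 = 261.7 kW
P_shaft = P_hyd/η = 261.7/0.68 = 384.8 kW

P_shaft ≈ 385 kW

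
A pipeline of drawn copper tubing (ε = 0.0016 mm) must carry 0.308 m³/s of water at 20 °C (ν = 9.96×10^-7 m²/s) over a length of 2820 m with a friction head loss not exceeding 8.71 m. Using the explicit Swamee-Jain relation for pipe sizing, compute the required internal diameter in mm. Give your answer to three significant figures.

Swamee-Jain (Type III): D = 0.66·[ε^1.25·(LQ²/(gh_f))^4.75 + ν·Q^9.4·(L/(gh_f))^5.2]^0.04
LQ²/(gh_f) = 3.131; L/(gh_f) = 33.00
Term 1 = ε^1.25·(…)^4.75 = 1.29×10^-5; Term 2 = ν·Q^9.4·(…)^5.2 = 0.00122
D = 0.66·(1.29×10^-5 + 0.00122)^0.04 = 0.5049 m = 505 mm
Check: V = 1.54 m/s, Re = 7.80×10^5, f = 0.01218, h_f = 8.20 m ≈ 8.71 m ✓

D ≈ 505 mm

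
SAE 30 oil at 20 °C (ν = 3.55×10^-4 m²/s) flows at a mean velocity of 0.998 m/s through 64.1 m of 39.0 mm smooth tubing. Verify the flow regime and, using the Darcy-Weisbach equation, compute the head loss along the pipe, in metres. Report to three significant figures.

h_f ≈ 48.7 m

Re = VD/ν = 0.998·0.03900/3.55×10^-4 = 110 → laminar (Re < 2300)
f = 64/Re = 0.5837
h_f = f(L/D)V²/(2g) = 0.5837·(64.1/0.03900)·0.998²/(2·9.81) = 48.70 m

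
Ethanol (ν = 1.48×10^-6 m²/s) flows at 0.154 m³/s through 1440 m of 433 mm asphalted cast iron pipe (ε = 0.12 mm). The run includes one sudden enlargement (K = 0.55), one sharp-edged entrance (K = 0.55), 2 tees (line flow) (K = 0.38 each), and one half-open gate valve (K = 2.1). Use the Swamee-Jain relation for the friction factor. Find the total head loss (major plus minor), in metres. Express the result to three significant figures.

V = 4Q/(πD²) = 1.046 m/s; V²/2g = 0.05575 m
Re = 3.06×10^5, ε/D = 2.77×10^-4 → f = 0.01687 (Swamee-Jain)
Major: h_f = f(L/D)·V²/2g = 0.01687·3326·0.05575 = 3.127 m
Minor: ΣK = 3.96; h_m = ΣK·V²/2g = 0.2208 m
Total H_L = 3.127 + 0.2208 = 3.348 m

H_L ≈ 3.35 m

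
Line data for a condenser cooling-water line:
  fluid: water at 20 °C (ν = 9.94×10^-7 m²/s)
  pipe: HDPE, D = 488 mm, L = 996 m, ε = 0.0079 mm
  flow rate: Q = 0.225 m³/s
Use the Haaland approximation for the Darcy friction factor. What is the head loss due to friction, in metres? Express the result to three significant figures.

h_f ≈ 1.94 m

V = 4Q/(πD²) = 4·0.225/(π·0.488²) = 1.203 m/s
Re = VD/ν = 1.203·0.488/9.94×10^-7 = 5.91×10^5 → turbulent
ε/D = 0.0079/488 = 1.62×10^-5
Haaland: f = 0.01289
h_f = f(L/D)V²/(2g) = 0.01289·(996/0.488)·1.203²/(2·9.81) = 1.941 m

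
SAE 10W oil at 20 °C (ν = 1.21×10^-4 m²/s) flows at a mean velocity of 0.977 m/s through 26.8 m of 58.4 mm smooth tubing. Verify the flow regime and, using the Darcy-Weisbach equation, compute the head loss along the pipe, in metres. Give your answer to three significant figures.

h_f ≈ 3.03 m

Re = VD/ν = 0.977·0.05840/1.21×10^-4 = 472 → laminar (Re < 2300)
f = 64/Re = 0.1357
h_f = f(L/D)V²/(2g) = 0.1357·(26.8/0.05840)·0.977²/(2·9.81) = 3.030 m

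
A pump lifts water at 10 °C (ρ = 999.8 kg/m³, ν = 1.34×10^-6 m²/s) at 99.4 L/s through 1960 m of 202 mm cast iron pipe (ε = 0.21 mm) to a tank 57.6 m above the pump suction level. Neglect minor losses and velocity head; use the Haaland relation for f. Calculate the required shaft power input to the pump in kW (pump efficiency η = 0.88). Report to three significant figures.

P_shaft ≈ 171 kW

V = 4Q/(πD²) = 3.102 m/s; Re = 4.68×10^5; ε/D = 0.00104; f = 0.02040
h_f = f(L/D)V²/2g = 97.08 m
Total head H = z + h_f = 57.6 + 97.08 = 154.7 m
P_hyd = ρgQH = 999.8·9.81·0.0994·154.7 = 150.8 kW
P_shaft = P_hyd/η = 150.8/0.88 = 171.4 kW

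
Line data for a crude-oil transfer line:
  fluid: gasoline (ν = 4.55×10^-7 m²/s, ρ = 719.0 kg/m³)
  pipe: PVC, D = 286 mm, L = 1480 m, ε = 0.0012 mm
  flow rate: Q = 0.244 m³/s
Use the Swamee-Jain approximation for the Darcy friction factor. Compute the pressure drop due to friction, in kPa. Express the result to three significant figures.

V = 4Q/(πD²) = 4·0.244/(π·0.286²) = 3.798 m/s
Re = VD/ν = 3.798·0.286/4.55×10^-7 = 2.39×10^6 → turbulent
ε/D = 0.0012/286 = 4.20×10^-6
Swamee-Jain: f = 0.01026
h_f = f(L/D)V²/(2g) = 0.01026·(1480/0.286)·3.798²/(2·9.81) = 39.03 m
Δp = ρg·h_f = 719.0·9.81·39.03 = 275.3 kPa

Δp ≈ 275 kPa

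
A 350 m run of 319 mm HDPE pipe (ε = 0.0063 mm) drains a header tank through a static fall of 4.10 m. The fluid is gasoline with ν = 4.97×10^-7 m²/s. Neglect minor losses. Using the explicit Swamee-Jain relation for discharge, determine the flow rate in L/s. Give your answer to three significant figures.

Q ≈ 204 L/s

Swamee-Jain (Type II): Q = -0.965·√(gD⁵h_f/L)·ln[ε/(3.7D) + √(3.17ν²L/(gD³h_f))]
√(gD⁵h_f/L) = √(9.81·0.319⁵·4.10/350) = 0.01948
ε/(3.7D) = 5.34×10^-6; √(3.17ν²L/(gD³h_f)) = 1.45×10^-5
Q = -0.965·0.01948·ln(1.983×10^-5) = 0.2036 m³/s
Check: V = 2.55 m/s, Re = 1.64×10^6, f = 0.01132, h_f = 4.11 m ≈ 4.10 m ✓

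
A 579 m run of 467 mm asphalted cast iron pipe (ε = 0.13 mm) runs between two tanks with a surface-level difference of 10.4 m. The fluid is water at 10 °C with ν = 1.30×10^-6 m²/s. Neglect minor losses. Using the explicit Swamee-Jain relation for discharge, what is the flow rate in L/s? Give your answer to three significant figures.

Swamee-Jain (Type II): Q = -0.965·√(gD⁵h_f/L)·ln[ε/(3.7D) + √(3.17ν²L/(gD³h_f))]
√(gD⁵h_f/L) = √(9.81·0.467⁵·10.4/579) = 0.06256
ε/(3.7D) = 7.52×10^-5; √(3.17ν²L/(gD³h_f)) = 1.73×10^-5
Q = -0.965·0.06256·ln(9.251×10^-5) = 0.5607 m³/s
Check: V = 3.27 m/s, Re = 1.18×10^6, f = 0.01545, h_f = 10.5 m ≈ 10.4 m ✓

Q ≈ 561 L/s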